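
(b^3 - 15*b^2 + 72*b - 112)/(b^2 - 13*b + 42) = (b^2 - 8*b + 16)/(b - 6)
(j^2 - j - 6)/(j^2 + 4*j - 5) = (j^2 - j - 6)/(j^2 + 4*j - 5)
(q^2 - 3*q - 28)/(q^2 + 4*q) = (q - 7)/q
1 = 1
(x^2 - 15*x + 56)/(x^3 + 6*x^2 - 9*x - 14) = (x^2 - 15*x + 56)/(x^3 + 6*x^2 - 9*x - 14)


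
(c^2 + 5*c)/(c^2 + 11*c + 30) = c/(c + 6)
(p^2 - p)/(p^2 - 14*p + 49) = p*(p - 1)/(p^2 - 14*p + 49)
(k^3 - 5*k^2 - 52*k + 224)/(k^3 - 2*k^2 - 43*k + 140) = (k - 8)/(k - 5)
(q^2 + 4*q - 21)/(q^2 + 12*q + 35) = (q - 3)/(q + 5)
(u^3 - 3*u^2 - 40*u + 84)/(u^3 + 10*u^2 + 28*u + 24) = (u^2 - 9*u + 14)/(u^2 + 4*u + 4)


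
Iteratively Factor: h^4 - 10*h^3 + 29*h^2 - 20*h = (h)*(h^3 - 10*h^2 + 29*h - 20) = h*(h - 1)*(h^2 - 9*h + 20) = h*(h - 5)*(h - 1)*(h - 4)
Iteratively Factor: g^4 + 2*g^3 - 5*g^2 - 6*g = (g - 2)*(g^3 + 4*g^2 + 3*g) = (g - 2)*(g + 3)*(g^2 + g) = g*(g - 2)*(g + 3)*(g + 1)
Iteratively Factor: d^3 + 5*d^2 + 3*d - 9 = (d + 3)*(d^2 + 2*d - 3) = (d - 1)*(d + 3)*(d + 3)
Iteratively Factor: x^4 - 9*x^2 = (x + 3)*(x^3 - 3*x^2) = x*(x + 3)*(x^2 - 3*x) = x^2*(x + 3)*(x - 3)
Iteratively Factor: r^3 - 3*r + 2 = (r + 2)*(r^2 - 2*r + 1) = (r - 1)*(r + 2)*(r - 1)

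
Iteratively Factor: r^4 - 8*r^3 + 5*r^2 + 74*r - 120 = (r - 2)*(r^3 - 6*r^2 - 7*r + 60) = (r - 4)*(r - 2)*(r^2 - 2*r - 15) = (r - 5)*(r - 4)*(r - 2)*(r + 3)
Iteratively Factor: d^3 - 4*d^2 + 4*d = (d)*(d^2 - 4*d + 4) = d*(d - 2)*(d - 2)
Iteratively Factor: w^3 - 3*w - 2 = (w - 2)*(w^2 + 2*w + 1) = (w - 2)*(w + 1)*(w + 1)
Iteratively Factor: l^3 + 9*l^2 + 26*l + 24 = (l + 2)*(l^2 + 7*l + 12) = (l + 2)*(l + 4)*(l + 3)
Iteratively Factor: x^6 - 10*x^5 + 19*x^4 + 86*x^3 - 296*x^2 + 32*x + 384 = (x + 3)*(x^5 - 13*x^4 + 58*x^3 - 88*x^2 - 32*x + 128) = (x - 4)*(x + 3)*(x^4 - 9*x^3 + 22*x^2 - 32) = (x - 4)*(x + 1)*(x + 3)*(x^3 - 10*x^2 + 32*x - 32) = (x - 4)^2*(x + 1)*(x + 3)*(x^2 - 6*x + 8) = (x - 4)^2*(x - 2)*(x + 1)*(x + 3)*(x - 4)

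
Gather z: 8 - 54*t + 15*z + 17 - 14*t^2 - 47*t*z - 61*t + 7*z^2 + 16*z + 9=-14*t^2 - 115*t + 7*z^2 + z*(31 - 47*t) + 34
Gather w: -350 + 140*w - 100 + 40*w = 180*w - 450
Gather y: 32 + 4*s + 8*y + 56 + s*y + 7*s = 11*s + y*(s + 8) + 88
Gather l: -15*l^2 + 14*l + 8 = -15*l^2 + 14*l + 8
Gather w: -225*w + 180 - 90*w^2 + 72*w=-90*w^2 - 153*w + 180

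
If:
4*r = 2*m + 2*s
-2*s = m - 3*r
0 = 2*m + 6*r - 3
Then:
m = 3/8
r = 3/8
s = 3/8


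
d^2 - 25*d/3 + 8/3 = (d - 8)*(d - 1/3)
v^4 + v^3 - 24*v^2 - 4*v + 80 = (v - 4)*(v - 2)*(v + 2)*(v + 5)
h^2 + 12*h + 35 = (h + 5)*(h + 7)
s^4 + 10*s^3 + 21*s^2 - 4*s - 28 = (s - 1)*(s + 2)^2*(s + 7)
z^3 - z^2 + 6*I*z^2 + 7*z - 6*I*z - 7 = (z - 1)*(z - I)*(z + 7*I)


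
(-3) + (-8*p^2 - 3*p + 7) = -8*p^2 - 3*p + 4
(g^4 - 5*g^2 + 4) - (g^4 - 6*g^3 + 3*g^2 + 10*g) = 6*g^3 - 8*g^2 - 10*g + 4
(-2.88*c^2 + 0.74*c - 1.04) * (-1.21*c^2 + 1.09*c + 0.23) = 3.4848*c^4 - 4.0346*c^3 + 1.4026*c^2 - 0.9634*c - 0.2392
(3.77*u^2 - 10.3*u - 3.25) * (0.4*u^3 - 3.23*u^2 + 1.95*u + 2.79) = 1.508*u^5 - 16.2971*u^4 + 39.3205*u^3 + 0.930799999999998*u^2 - 35.0745*u - 9.0675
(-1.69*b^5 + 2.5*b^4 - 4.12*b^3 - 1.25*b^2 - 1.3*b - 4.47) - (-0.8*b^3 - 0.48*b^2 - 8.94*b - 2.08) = -1.69*b^5 + 2.5*b^4 - 3.32*b^3 - 0.77*b^2 + 7.64*b - 2.39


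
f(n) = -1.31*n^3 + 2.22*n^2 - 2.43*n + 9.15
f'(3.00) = -24.48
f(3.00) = -13.53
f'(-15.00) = -953.28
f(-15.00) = 4966.35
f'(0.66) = -1.21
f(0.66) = 8.14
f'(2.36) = -13.84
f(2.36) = -1.44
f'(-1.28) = -14.55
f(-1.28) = 18.64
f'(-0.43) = -5.07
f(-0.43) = 10.71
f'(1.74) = -6.60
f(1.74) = 4.74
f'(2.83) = -21.34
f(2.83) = -9.64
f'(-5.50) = -145.73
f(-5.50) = 307.62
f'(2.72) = -19.43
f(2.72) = -7.40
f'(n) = -3.93*n^2 + 4.44*n - 2.43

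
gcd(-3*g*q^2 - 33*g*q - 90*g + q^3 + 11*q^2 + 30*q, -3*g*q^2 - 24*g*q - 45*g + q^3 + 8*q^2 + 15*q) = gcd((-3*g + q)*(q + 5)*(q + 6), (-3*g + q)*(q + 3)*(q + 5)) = -3*g*q - 15*g + q^2 + 5*q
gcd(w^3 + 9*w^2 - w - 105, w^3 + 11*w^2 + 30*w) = w + 5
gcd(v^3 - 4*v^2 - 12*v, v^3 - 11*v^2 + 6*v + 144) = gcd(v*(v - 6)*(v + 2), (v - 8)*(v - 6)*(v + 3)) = v - 6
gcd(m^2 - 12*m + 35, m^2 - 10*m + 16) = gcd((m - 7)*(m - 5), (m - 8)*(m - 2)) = 1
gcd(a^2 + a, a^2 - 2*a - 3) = a + 1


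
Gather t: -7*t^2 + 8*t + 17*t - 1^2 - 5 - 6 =-7*t^2 + 25*t - 12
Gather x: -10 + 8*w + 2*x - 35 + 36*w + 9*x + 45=44*w + 11*x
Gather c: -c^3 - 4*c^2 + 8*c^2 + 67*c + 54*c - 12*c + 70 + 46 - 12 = -c^3 + 4*c^2 + 109*c + 104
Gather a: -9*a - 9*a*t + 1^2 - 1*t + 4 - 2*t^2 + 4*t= a*(-9*t - 9) - 2*t^2 + 3*t + 5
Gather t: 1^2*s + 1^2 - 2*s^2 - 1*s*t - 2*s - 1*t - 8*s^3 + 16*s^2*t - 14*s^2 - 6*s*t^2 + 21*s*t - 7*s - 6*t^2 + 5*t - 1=-8*s^3 - 16*s^2 - 8*s + t^2*(-6*s - 6) + t*(16*s^2 + 20*s + 4)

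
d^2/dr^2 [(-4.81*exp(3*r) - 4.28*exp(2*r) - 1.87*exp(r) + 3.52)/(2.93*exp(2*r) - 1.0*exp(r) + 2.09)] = (-41.2933689999999*exp(6*r) + 42.2799*exp(5*r) - 106.744157*exp(4*r) + 326.535936*exp(3*r) - 124.492335*exp(2*r) - 161.391868*exp(r) - 0.811546999999999)*exp(r)/(25.153757*exp(6*r) - 25.7547*exp(5*r) + 62.617323*exp(4*r) - 37.7422*exp(3*r) + 44.665599*exp(2*r) - 13.1043*exp(r) + 9.129329)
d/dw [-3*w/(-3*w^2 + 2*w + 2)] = 3*(-3*w^2 - 2)/(9*w^4 - 12*w^3 - 8*w^2 + 8*w + 4)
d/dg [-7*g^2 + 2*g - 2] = 2 - 14*g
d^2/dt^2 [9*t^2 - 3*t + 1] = 18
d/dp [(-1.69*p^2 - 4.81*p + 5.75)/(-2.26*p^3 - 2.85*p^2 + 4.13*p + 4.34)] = (-3.8194*p^4 - 21.7412*p^3 + 18.2968*p^2 + 18.1058*p - 44.6229)/(5.1076*p^6 + 12.882*p^5 - 10.5451*p^4 - 43.1578*p^3 - 7.6811*p^2 + 35.8484*p + 18.8356)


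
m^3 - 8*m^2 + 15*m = m*(m - 5)*(m - 3)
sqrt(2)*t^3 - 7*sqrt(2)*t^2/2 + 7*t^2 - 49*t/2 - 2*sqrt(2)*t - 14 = (t - 4)*(t + 7*sqrt(2)/2)*(sqrt(2)*t + sqrt(2)/2)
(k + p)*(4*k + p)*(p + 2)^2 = 4*k^2*p^2 + 16*k^2*p + 16*k^2 + 5*k*p^3 + 20*k*p^2 + 20*k*p + p^4 + 4*p^3 + 4*p^2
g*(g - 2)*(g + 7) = g^3 + 5*g^2 - 14*g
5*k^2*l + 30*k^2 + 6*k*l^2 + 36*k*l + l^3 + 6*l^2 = (k + l)*(5*k + l)*(l + 6)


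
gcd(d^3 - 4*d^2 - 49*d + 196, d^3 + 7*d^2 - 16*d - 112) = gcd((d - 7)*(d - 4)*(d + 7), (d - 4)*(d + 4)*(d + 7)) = d^2 + 3*d - 28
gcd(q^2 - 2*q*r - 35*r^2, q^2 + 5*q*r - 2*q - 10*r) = q + 5*r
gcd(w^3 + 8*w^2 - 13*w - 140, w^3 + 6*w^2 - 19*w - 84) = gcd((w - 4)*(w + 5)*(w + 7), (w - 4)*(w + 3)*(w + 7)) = w^2 + 3*w - 28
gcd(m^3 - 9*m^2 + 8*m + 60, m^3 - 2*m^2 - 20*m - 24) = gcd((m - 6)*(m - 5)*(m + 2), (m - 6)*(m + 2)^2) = m^2 - 4*m - 12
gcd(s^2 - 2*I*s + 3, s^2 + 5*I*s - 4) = s + I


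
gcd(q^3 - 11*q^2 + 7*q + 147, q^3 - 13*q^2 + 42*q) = q - 7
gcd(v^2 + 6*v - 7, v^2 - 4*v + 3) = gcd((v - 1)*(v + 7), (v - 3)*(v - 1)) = v - 1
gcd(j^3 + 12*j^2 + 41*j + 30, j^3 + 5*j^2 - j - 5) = j^2 + 6*j + 5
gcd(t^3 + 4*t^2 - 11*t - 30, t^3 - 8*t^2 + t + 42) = t^2 - t - 6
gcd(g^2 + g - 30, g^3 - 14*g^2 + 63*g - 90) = g - 5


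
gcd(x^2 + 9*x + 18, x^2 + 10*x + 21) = x + 3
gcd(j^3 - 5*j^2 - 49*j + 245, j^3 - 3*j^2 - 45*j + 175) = j^2 + 2*j - 35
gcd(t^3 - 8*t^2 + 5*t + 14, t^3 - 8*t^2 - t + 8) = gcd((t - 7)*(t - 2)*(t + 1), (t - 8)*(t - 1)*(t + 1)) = t + 1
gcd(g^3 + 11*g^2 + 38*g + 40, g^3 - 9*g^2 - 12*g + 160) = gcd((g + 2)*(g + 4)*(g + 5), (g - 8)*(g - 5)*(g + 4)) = g + 4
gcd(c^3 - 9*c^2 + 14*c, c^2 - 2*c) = c^2 - 2*c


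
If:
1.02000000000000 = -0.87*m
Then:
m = -1.17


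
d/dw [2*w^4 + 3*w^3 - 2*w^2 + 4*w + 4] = 8*w^3 + 9*w^2 - 4*w + 4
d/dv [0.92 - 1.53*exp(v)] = -1.53*exp(v)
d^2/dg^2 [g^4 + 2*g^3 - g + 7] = 12*g*(g + 1)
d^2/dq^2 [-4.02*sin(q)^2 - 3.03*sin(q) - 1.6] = 3.03*sin(q) - 8.04*cos(2*q)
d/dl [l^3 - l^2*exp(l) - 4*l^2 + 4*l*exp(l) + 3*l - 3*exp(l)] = -l^2*exp(l) + 3*l^2 + 2*l*exp(l) - 8*l + exp(l) + 3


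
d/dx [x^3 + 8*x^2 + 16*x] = 3*x^2 + 16*x + 16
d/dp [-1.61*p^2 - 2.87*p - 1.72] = -3.22*p - 2.87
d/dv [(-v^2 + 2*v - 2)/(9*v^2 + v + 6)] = (-19*v^2 + 24*v + 14)/(81*v^4 + 18*v^3 + 109*v^2 + 12*v + 36)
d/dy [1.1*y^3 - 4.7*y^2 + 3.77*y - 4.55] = 3.3*y^2 - 9.4*y + 3.77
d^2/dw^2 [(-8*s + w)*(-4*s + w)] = 2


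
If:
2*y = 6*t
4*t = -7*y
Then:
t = 0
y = 0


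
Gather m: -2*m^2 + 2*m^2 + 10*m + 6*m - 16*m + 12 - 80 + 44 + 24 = 0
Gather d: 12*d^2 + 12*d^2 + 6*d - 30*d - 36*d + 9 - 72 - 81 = 24*d^2 - 60*d - 144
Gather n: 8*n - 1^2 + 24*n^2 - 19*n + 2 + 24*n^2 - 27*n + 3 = 48*n^2 - 38*n + 4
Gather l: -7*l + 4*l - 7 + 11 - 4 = -3*l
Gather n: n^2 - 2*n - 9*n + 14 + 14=n^2 - 11*n + 28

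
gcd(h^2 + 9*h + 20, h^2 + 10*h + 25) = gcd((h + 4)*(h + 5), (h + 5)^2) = h + 5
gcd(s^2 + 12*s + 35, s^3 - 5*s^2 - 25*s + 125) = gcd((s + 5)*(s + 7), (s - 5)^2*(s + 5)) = s + 5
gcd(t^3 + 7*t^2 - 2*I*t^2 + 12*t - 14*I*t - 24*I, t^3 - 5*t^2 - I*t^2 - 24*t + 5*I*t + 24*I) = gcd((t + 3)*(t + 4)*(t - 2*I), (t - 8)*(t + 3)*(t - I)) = t + 3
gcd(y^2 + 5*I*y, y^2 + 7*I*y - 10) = y + 5*I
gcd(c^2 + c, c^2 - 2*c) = c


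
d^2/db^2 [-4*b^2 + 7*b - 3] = -8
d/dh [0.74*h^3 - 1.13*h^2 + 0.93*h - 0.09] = 2.22*h^2 - 2.26*h + 0.93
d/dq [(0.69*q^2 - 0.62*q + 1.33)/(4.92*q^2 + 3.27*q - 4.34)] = (5.3067*q^2 - 19.0764*q - 1.6583)/(24.2064*q^4 + 32.1768*q^3 - 32.0127*q^2 - 28.3836*q + 18.8356)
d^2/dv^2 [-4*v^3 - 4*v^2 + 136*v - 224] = -24*v - 8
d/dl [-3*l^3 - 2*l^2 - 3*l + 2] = -9*l^2 - 4*l - 3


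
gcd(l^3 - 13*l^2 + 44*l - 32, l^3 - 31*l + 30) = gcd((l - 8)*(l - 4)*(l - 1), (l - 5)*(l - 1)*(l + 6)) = l - 1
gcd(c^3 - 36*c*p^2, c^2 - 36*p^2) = -c^2 + 36*p^2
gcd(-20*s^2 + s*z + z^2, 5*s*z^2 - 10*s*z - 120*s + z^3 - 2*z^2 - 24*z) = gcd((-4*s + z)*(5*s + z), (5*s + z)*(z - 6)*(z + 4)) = 5*s + z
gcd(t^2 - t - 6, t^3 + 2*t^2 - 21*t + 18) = t - 3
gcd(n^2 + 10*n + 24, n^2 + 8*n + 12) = n + 6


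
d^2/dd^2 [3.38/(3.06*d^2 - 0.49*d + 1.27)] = (-63.297936*d^2 + 10.135944*d + 3.38*(6.12*d - 0.49)*(12.24*d - 0.98) - 26.270712)/(3.06*d^2 - 0.49*d + 1.27)^3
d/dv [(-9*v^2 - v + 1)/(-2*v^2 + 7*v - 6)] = (-65*v^2 + 112*v - 1)/(4*v^4 - 28*v^3 + 73*v^2 - 84*v + 36)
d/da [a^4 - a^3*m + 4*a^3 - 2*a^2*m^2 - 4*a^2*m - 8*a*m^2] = 4*a^3 - 3*a^2*m + 12*a^2 - 4*a*m^2 - 8*a*m - 8*m^2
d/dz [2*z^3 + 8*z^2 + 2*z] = 6*z^2 + 16*z + 2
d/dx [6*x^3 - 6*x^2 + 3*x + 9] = 18*x^2 - 12*x + 3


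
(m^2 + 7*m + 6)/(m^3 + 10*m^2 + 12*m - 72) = (m + 1)/(m^2 + 4*m - 12)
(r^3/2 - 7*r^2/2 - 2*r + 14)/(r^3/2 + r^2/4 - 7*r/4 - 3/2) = 2*(r^2 - 5*r - 14)/(2*r^2 + 5*r + 3)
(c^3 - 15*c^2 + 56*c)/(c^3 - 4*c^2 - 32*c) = (c - 7)/(c + 4)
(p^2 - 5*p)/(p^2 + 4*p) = (p - 5)/(p + 4)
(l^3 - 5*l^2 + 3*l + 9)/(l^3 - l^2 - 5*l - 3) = (l - 3)/(l + 1)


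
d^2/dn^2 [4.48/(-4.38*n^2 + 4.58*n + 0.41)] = (-171.892224*n^2 + 179.741184*n + 4.48*(8.76*n - 4.58)*(17.52*n - 9.16) + 16.090368)/(-4.38*n^2 + 4.58*n + 0.41)^3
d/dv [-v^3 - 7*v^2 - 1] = v*(-3*v - 14)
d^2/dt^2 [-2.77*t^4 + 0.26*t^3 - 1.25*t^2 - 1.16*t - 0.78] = -33.24*t^2 + 1.56*t - 2.5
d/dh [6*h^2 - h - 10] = 12*h - 1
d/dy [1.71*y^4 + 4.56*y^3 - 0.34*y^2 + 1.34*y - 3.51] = 6.84*y^3 + 13.68*y^2 - 0.68*y + 1.34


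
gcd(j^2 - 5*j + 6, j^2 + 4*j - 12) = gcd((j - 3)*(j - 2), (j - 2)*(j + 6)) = j - 2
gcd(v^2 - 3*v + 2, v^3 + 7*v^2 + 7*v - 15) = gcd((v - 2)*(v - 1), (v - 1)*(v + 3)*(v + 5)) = v - 1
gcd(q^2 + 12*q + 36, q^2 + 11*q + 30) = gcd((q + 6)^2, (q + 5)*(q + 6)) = q + 6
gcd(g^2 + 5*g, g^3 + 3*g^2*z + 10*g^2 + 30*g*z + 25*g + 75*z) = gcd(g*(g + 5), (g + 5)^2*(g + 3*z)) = g + 5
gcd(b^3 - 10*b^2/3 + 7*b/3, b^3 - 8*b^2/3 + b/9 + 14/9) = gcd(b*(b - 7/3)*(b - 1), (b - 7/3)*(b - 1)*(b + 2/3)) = b^2 - 10*b/3 + 7/3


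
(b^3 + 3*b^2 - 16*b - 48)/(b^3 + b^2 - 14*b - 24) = (b + 4)/(b + 2)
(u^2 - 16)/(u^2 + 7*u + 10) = (u^2 - 16)/(u^2 + 7*u + 10)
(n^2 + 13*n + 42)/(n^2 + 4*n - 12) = (n + 7)/(n - 2)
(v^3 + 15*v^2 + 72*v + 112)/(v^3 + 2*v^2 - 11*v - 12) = (v^2 + 11*v + 28)/(v^2 - 2*v - 3)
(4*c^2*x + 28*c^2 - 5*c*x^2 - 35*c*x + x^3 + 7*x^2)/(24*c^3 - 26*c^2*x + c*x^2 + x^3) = (x + 7)/(6*c + x)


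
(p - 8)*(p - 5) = p^2 - 13*p + 40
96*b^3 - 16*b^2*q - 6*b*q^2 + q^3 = (-6*b + q)*(-4*b + q)*(4*b + q)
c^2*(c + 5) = c^3 + 5*c^2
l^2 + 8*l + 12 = (l + 2)*(l + 6)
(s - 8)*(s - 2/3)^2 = s^3 - 28*s^2/3 + 100*s/9 - 32/9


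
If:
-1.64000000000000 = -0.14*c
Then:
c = 11.71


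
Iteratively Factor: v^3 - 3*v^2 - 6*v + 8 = (v - 4)*(v^2 + v - 2) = (v - 4)*(v - 1)*(v + 2)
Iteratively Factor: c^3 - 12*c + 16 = (c - 2)*(c^2 + 2*c - 8) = (c - 2)^2*(c + 4)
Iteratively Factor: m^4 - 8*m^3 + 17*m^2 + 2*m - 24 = (m - 3)*(m^3 - 5*m^2 + 2*m + 8) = (m - 3)*(m - 2)*(m^2 - 3*m - 4) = (m - 3)*(m - 2)*(m + 1)*(m - 4)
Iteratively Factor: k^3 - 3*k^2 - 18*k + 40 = (k + 4)*(k^2 - 7*k + 10) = (k - 5)*(k + 4)*(k - 2)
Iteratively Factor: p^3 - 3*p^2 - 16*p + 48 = (p + 4)*(p^2 - 7*p + 12) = (p - 3)*(p + 4)*(p - 4)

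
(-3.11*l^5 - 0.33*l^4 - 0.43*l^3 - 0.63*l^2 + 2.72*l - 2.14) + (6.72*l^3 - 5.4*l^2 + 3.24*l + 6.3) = -3.11*l^5 - 0.33*l^4 + 6.29*l^3 - 6.03*l^2 + 5.96*l + 4.16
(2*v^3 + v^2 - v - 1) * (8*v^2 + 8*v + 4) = 16*v^5 + 24*v^4 + 8*v^3 - 12*v^2 - 12*v - 4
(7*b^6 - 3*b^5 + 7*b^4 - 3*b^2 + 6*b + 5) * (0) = 0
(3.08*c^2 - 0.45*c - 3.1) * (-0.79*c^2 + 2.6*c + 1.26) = -2.4332*c^4 + 8.3635*c^3 + 5.1598*c^2 - 8.627*c - 3.906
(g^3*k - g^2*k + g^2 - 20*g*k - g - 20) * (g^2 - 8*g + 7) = g^5*k - 9*g^4*k + g^4 - 5*g^3*k - 9*g^3 + 153*g^2*k - 5*g^2 - 140*g*k + 153*g - 140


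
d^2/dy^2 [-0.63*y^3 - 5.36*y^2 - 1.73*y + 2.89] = -3.78*y - 10.72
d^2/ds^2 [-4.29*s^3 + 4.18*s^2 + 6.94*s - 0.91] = 8.36 - 25.74*s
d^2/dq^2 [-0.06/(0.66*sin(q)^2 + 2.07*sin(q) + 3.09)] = (0.104544*sin(q)^4 + 0.245916*sin(q)^3 - 0.389178*sin(q)^2 - 0.87561*sin(q) - 0.26946)/(0.66*sin(q)^2 + 2.07*sin(q) + 3.09)^3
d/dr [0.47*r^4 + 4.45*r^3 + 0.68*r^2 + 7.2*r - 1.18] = 1.88*r^3 + 13.35*r^2 + 1.36*r + 7.2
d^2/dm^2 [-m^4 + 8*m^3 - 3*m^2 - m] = -12*m^2 + 48*m - 6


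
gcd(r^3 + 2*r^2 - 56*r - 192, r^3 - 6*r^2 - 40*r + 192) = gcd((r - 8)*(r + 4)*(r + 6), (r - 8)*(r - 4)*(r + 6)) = r^2 - 2*r - 48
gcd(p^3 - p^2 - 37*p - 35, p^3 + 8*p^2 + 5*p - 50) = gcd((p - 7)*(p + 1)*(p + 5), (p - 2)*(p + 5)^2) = p + 5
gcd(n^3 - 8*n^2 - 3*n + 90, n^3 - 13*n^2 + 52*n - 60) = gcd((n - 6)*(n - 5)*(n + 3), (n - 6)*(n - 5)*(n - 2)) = n^2 - 11*n + 30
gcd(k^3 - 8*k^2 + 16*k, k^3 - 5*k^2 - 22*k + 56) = 1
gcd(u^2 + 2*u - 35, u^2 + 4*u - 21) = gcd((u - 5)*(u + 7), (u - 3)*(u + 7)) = u + 7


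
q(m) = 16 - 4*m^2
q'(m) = -8*m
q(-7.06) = -183.37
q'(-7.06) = 56.48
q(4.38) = -60.74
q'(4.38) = -35.04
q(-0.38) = 15.42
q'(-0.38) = 3.04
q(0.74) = 13.81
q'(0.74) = -5.92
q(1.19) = 10.34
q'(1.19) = -9.52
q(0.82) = 13.31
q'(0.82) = -6.56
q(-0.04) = 15.99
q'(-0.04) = 0.32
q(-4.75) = -74.25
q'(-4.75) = 38.00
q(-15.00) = -884.00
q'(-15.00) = 120.00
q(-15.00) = -884.00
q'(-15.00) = 120.00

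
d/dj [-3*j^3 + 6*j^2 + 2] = 3*j*(4 - 3*j)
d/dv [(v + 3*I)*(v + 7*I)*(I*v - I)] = 3*I*v^2 - 2*v*(10 + I) + 10 - 21*I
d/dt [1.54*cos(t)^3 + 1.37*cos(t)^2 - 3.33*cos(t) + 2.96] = (-4.62*cos(t)^2 - 2.74*cos(t) + 3.33)*sin(t)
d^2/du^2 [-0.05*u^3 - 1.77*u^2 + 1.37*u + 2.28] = -0.3*u - 3.54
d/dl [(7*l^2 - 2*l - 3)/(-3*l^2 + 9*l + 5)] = (57*l^2 + 52*l + 17)/(9*l^4 - 54*l^3 + 51*l^2 + 90*l + 25)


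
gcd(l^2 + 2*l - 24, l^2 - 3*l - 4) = l - 4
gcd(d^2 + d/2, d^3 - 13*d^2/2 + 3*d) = d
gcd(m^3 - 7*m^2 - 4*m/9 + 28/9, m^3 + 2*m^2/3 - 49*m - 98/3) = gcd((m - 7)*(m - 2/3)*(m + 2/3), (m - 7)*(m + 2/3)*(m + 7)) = m^2 - 19*m/3 - 14/3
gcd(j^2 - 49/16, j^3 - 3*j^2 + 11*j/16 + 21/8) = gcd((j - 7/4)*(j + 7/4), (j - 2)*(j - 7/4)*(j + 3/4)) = j - 7/4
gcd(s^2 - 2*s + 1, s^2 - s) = s - 1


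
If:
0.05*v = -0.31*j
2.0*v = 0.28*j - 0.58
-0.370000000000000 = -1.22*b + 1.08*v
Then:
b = 0.05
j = 0.05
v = -0.28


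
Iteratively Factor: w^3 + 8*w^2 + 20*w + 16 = (w + 4)*(w^2 + 4*w + 4) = (w + 2)*(w + 4)*(w + 2)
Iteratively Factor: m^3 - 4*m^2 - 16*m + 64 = (m - 4)*(m^2 - 16) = (m - 4)^2*(m + 4)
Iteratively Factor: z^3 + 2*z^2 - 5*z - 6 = (z + 1)*(z^2 + z - 6) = (z - 2)*(z + 1)*(z + 3)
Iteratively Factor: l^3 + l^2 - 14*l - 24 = (l + 3)*(l^2 - 2*l - 8) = (l - 4)*(l + 3)*(l + 2)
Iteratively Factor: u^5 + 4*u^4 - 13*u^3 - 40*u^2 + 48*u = (u + 4)*(u^4 - 13*u^2 + 12*u) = (u - 3)*(u + 4)*(u^3 + 3*u^2 - 4*u) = (u - 3)*(u + 4)^2*(u^2 - u) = (u - 3)*(u - 1)*(u + 4)^2*(u)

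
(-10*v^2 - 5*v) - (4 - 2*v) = -10*v^2 - 3*v - 4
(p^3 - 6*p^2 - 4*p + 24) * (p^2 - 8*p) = p^5 - 14*p^4 + 44*p^3 + 56*p^2 - 192*p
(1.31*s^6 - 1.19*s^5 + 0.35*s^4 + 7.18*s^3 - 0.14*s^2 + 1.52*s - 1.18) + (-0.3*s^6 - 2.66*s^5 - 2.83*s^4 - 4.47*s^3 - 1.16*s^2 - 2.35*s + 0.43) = 1.01*s^6 - 3.85*s^5 - 2.48*s^4 + 2.71*s^3 - 1.3*s^2 - 0.83*s - 0.75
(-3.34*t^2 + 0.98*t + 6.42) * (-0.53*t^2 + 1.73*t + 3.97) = 1.7702*t^4 - 6.2976*t^3 - 14.967*t^2 + 14.9972*t + 25.4874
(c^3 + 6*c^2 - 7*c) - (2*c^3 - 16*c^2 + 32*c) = -c^3 + 22*c^2 - 39*c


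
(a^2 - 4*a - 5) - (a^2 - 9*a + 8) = 5*a - 13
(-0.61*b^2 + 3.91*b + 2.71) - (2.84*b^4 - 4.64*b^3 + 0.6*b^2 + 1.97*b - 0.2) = -2.84*b^4 + 4.64*b^3 - 1.21*b^2 + 1.94*b + 2.91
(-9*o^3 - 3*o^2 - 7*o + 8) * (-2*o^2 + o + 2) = 18*o^5 - 3*o^4 - 7*o^3 - 29*o^2 - 6*o + 16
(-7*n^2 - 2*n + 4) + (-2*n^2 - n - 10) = -9*n^2 - 3*n - 6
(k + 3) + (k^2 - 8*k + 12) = k^2 - 7*k + 15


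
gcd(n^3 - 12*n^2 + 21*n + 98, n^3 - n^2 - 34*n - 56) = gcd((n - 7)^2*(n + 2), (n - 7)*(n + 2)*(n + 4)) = n^2 - 5*n - 14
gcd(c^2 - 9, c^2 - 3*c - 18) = c + 3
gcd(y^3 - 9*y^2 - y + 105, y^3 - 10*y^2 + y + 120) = y^2 - 2*y - 15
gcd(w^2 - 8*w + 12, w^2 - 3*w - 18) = w - 6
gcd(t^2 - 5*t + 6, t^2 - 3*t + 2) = t - 2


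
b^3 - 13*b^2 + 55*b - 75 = (b - 5)^2*(b - 3)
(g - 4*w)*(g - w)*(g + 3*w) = g^3 - 2*g^2*w - 11*g*w^2 + 12*w^3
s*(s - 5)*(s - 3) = s^3 - 8*s^2 + 15*s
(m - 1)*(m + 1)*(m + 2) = m^3 + 2*m^2 - m - 2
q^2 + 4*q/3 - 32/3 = (q - 8/3)*(q + 4)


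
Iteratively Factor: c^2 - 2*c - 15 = (c - 5)*(c + 3)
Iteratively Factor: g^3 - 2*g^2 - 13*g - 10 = (g + 1)*(g^2 - 3*g - 10) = (g + 1)*(g + 2)*(g - 5)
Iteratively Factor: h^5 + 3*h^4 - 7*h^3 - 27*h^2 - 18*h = (h + 1)*(h^4 + 2*h^3 - 9*h^2 - 18*h) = (h + 1)*(h + 3)*(h^3 - h^2 - 6*h) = h*(h + 1)*(h + 3)*(h^2 - h - 6) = h*(h - 3)*(h + 1)*(h + 3)*(h + 2)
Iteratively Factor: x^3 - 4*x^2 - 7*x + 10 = (x - 5)*(x^2 + x - 2) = (x - 5)*(x - 1)*(x + 2)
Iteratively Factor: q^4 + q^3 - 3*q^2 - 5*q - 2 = (q + 1)*(q^3 - 3*q - 2) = (q + 1)^2*(q^2 - q - 2) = (q + 1)^3*(q - 2)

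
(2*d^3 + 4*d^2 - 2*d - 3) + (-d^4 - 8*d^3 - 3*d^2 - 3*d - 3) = -d^4 - 6*d^3 + d^2 - 5*d - 6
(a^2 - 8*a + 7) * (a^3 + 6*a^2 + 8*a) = a^5 - 2*a^4 - 33*a^3 - 22*a^2 + 56*a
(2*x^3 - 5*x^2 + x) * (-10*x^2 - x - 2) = -20*x^5 + 48*x^4 - 9*x^3 + 9*x^2 - 2*x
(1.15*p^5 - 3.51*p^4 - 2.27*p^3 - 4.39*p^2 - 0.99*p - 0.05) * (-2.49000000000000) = -2.8635*p^5 + 8.7399*p^4 + 5.6523*p^3 + 10.9311*p^2 + 2.4651*p + 0.1245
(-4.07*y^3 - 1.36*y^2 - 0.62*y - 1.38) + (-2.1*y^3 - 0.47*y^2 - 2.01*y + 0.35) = -6.17*y^3 - 1.83*y^2 - 2.63*y - 1.03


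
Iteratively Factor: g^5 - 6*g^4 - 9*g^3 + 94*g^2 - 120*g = (g - 3)*(g^4 - 3*g^3 - 18*g^2 + 40*g) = (g - 3)*(g - 2)*(g^3 - g^2 - 20*g) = (g - 5)*(g - 3)*(g - 2)*(g^2 + 4*g) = g*(g - 5)*(g - 3)*(g - 2)*(g + 4)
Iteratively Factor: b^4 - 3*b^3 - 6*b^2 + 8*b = (b + 2)*(b^3 - 5*b^2 + 4*b) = b*(b + 2)*(b^2 - 5*b + 4) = b*(b - 4)*(b + 2)*(b - 1)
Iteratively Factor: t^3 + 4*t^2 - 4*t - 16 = (t - 2)*(t^2 + 6*t + 8) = (t - 2)*(t + 2)*(t + 4)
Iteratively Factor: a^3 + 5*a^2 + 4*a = (a)*(a^2 + 5*a + 4) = a*(a + 4)*(a + 1)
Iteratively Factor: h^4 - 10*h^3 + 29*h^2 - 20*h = (h - 4)*(h^3 - 6*h^2 + 5*h) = (h - 4)*(h - 1)*(h^2 - 5*h) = h*(h - 4)*(h - 1)*(h - 5)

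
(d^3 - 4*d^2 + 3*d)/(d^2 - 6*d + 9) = d*(d - 1)/(d - 3)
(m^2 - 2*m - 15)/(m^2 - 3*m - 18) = (m - 5)/(m - 6)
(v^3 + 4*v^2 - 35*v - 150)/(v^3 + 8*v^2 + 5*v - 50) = (v - 6)/(v - 2)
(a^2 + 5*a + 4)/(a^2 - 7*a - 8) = (a + 4)/(a - 8)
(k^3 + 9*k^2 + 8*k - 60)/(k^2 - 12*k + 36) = (k^3 + 9*k^2 + 8*k - 60)/(k^2 - 12*k + 36)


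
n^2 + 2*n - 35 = (n - 5)*(n + 7)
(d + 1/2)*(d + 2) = d^2 + 5*d/2 + 1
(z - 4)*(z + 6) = z^2 + 2*z - 24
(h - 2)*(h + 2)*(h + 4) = h^3 + 4*h^2 - 4*h - 16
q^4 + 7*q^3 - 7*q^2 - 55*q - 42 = (q - 3)*(q + 1)*(q + 2)*(q + 7)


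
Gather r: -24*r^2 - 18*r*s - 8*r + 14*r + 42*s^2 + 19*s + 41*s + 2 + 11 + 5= -24*r^2 + r*(6 - 18*s) + 42*s^2 + 60*s + 18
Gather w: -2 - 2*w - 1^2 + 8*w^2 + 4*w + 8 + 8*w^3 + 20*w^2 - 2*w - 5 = 8*w^3 + 28*w^2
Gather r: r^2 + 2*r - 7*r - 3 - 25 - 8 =r^2 - 5*r - 36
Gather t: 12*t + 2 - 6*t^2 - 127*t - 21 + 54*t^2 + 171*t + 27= 48*t^2 + 56*t + 8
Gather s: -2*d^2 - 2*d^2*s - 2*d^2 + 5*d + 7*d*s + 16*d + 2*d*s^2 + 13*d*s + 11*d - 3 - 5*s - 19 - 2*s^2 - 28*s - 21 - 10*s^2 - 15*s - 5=-4*d^2 + 32*d + s^2*(2*d - 12) + s*(-2*d^2 + 20*d - 48) - 48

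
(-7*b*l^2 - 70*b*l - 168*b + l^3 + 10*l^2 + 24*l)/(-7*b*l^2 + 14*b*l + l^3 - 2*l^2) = (l^2 + 10*l + 24)/(l*(l - 2))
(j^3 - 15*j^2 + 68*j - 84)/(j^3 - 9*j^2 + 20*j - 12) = (j - 7)/(j - 1)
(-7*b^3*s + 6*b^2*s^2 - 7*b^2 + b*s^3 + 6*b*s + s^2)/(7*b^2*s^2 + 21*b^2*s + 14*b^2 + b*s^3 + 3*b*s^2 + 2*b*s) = (-b^2*s + b*s^2 - b + s)/(b*(s^2 + 3*s + 2))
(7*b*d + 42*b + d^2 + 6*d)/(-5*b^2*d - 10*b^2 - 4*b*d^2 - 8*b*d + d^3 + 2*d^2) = (-7*b*d - 42*b - d^2 - 6*d)/(5*b^2*d + 10*b^2 + 4*b*d^2 + 8*b*d - d^3 - 2*d^2)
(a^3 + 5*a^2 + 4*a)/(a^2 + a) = a + 4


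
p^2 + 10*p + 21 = (p + 3)*(p + 7)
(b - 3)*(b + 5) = b^2 + 2*b - 15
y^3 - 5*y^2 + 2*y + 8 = (y - 4)*(y - 2)*(y + 1)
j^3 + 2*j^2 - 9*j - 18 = (j - 3)*(j + 2)*(j + 3)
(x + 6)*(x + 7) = x^2 + 13*x + 42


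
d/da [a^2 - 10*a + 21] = 2*a - 10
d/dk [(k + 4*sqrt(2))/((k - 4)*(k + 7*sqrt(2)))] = (-(k - 4)*(k + 4*sqrt(2)) + (k - 4)*(k + 7*sqrt(2)) - (k + 4*sqrt(2))*(k + 7*sqrt(2)))/((k - 4)^2*(k + 7*sqrt(2))^2)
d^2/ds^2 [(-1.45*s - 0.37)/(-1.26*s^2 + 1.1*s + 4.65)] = ((2.2576 - 10.962*s)*(-1.26*s^2 + 1.1*s + 4.65) - (1.45*s + 0.37)*(2.52*s - 1.1)*(5.04*s - 2.2))/(-1.26*s^2 + 1.1*s + 4.65)^3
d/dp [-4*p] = -4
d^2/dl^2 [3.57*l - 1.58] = 0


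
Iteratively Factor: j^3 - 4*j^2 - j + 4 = (j - 4)*(j^2 - 1) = (j - 4)*(j + 1)*(j - 1)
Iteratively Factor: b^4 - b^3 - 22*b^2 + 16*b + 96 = (b - 4)*(b^3 + 3*b^2 - 10*b - 24) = (b - 4)*(b + 2)*(b^2 + b - 12) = (b - 4)*(b - 3)*(b + 2)*(b + 4)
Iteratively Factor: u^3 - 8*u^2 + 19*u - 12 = (u - 4)*(u^2 - 4*u + 3) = (u - 4)*(u - 1)*(u - 3)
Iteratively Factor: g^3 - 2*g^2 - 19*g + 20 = (g - 1)*(g^2 - g - 20) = (g - 1)*(g + 4)*(g - 5)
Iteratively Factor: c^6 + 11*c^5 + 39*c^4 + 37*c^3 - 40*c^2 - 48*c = (c + 1)*(c^5 + 10*c^4 + 29*c^3 + 8*c^2 - 48*c) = (c + 1)*(c + 4)*(c^4 + 6*c^3 + 5*c^2 - 12*c) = c*(c + 1)*(c + 4)*(c^3 + 6*c^2 + 5*c - 12) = c*(c - 1)*(c + 1)*(c + 4)*(c^2 + 7*c + 12) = c*(c - 1)*(c + 1)*(c + 4)^2*(c + 3)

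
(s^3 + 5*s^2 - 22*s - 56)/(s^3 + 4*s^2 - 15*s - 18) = (s^3 + 5*s^2 - 22*s - 56)/(s^3 + 4*s^2 - 15*s - 18)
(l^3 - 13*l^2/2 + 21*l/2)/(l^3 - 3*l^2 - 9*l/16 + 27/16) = 8*l*(2*l - 7)/(16*l^2 - 9)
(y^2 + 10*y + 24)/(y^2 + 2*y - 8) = (y + 6)/(y - 2)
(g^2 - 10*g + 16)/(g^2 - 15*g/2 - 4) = 2*(g - 2)/(2*g + 1)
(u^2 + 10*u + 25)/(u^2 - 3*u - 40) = (u + 5)/(u - 8)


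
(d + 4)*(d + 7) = d^2 + 11*d + 28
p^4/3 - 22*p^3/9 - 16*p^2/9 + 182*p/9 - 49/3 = (p/3 + 1)*(p - 7)*(p - 7/3)*(p - 1)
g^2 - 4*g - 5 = (g - 5)*(g + 1)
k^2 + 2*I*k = k*(k + 2*I)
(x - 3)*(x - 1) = x^2 - 4*x + 3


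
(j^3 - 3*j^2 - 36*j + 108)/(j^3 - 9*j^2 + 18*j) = (j + 6)/j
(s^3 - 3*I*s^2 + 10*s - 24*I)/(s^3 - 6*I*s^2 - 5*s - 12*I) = (s^2 + I*s + 6)/(s^2 - 2*I*s + 3)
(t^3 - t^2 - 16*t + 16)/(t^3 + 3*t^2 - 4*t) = (t - 4)/t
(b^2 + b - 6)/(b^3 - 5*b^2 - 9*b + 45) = (b - 2)/(b^2 - 8*b + 15)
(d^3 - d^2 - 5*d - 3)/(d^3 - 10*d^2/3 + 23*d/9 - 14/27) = 27*(d^3 - d^2 - 5*d - 3)/(27*d^3 - 90*d^2 + 69*d - 14)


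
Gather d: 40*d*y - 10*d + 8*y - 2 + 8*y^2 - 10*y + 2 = d*(40*y - 10) + 8*y^2 - 2*y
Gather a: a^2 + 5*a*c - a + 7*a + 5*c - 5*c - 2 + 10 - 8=a^2 + a*(5*c + 6)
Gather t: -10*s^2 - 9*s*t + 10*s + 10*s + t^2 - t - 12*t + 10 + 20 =-10*s^2 + 20*s + t^2 + t*(-9*s - 13) + 30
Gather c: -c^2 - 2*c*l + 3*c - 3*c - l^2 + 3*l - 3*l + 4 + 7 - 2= -c^2 - 2*c*l - l^2 + 9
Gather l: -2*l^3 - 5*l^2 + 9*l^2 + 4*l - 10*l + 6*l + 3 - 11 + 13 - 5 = -2*l^3 + 4*l^2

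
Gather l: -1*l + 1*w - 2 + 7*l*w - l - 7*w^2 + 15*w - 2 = l*(7*w - 2) - 7*w^2 + 16*w - 4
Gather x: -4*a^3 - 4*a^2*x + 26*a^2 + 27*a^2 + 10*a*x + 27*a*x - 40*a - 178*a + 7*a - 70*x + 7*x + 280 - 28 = -4*a^3 + 53*a^2 - 211*a + x*(-4*a^2 + 37*a - 63) + 252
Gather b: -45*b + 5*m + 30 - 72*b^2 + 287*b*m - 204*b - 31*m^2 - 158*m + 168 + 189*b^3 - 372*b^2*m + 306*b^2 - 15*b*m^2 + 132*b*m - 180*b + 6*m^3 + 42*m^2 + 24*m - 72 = 189*b^3 + b^2*(234 - 372*m) + b*(-15*m^2 + 419*m - 429) + 6*m^3 + 11*m^2 - 129*m + 126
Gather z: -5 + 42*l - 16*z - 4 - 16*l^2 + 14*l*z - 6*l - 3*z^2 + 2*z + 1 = -16*l^2 + 36*l - 3*z^2 + z*(14*l - 14) - 8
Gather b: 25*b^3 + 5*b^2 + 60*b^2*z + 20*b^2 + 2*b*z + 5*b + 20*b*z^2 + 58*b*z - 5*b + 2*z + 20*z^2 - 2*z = 25*b^3 + b^2*(60*z + 25) + b*(20*z^2 + 60*z) + 20*z^2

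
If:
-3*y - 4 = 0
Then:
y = -4/3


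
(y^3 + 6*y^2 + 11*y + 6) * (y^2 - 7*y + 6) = y^5 - y^4 - 25*y^3 - 35*y^2 + 24*y + 36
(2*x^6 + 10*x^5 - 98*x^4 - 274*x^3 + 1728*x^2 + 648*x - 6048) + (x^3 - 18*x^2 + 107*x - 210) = 2*x^6 + 10*x^5 - 98*x^4 - 273*x^3 + 1710*x^2 + 755*x - 6258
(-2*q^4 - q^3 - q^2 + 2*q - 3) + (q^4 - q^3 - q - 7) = -q^4 - 2*q^3 - q^2 + q - 10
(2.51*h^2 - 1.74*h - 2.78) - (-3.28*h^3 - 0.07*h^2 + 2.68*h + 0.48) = 3.28*h^3 + 2.58*h^2 - 4.42*h - 3.26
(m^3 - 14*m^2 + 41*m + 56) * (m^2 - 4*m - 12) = m^5 - 18*m^4 + 85*m^3 + 60*m^2 - 716*m - 672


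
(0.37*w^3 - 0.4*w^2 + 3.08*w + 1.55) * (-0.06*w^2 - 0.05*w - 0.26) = -0.0222*w^5 + 0.0055*w^4 - 0.261*w^3 - 0.143*w^2 - 0.8783*w - 0.403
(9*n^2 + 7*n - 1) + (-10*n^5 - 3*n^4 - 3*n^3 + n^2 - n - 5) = -10*n^5 - 3*n^4 - 3*n^3 + 10*n^2 + 6*n - 6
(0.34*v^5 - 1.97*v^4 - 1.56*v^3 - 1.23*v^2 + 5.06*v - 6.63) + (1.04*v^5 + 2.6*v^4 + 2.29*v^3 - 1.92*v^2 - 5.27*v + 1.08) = 1.38*v^5 + 0.63*v^4 + 0.73*v^3 - 3.15*v^2 - 0.21*v - 5.55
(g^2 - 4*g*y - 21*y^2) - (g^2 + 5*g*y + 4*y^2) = -9*g*y - 25*y^2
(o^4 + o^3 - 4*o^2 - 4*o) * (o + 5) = o^5 + 6*o^4 + o^3 - 24*o^2 - 20*o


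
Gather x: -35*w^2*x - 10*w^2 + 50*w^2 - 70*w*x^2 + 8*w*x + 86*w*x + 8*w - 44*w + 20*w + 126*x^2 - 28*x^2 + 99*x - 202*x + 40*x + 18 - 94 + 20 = 40*w^2 - 16*w + x^2*(98 - 70*w) + x*(-35*w^2 + 94*w - 63) - 56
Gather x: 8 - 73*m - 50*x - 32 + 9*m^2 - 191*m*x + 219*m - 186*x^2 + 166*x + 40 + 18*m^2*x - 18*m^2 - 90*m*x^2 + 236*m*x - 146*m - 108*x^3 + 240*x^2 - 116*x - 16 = -9*m^2 - 108*x^3 + x^2*(54 - 90*m) + x*(18*m^2 + 45*m)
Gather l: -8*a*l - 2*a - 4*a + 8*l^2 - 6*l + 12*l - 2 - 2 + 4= -6*a + 8*l^2 + l*(6 - 8*a)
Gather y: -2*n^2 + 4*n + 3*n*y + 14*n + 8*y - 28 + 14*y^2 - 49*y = -2*n^2 + 18*n + 14*y^2 + y*(3*n - 41) - 28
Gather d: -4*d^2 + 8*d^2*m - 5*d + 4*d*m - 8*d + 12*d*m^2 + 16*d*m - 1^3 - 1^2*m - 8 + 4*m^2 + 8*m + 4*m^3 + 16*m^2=d^2*(8*m - 4) + d*(12*m^2 + 20*m - 13) + 4*m^3 + 20*m^2 + 7*m - 9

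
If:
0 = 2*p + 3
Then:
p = -3/2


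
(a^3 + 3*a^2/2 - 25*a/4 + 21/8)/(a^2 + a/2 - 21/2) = (a^2 - 2*a + 3/4)/(a - 3)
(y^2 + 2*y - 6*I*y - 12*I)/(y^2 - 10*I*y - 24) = (y + 2)/(y - 4*I)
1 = 1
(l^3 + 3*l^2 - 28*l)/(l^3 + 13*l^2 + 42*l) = (l - 4)/(l + 6)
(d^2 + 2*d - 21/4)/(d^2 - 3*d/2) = (d + 7/2)/d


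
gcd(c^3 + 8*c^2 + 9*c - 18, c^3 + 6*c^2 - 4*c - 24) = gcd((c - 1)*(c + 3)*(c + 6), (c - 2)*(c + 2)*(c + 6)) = c + 6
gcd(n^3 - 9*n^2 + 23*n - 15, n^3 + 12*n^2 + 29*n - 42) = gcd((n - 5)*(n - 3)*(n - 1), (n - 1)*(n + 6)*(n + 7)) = n - 1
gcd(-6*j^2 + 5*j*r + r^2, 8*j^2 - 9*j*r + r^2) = -j + r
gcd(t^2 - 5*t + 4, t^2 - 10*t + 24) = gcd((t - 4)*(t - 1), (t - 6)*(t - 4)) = t - 4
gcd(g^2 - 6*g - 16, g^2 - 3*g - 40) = g - 8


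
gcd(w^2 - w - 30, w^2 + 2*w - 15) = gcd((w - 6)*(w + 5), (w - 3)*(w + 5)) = w + 5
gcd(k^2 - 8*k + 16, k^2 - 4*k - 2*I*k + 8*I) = k - 4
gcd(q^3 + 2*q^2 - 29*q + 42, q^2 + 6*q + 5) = 1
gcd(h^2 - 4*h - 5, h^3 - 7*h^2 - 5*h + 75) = h - 5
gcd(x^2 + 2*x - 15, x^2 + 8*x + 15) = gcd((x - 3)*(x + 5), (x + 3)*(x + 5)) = x + 5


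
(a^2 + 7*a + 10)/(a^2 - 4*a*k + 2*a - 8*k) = (a + 5)/(a - 4*k)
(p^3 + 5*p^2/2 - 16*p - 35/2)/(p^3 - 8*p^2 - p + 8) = (2*p^2 + 3*p - 35)/(2*(p^2 - 9*p + 8))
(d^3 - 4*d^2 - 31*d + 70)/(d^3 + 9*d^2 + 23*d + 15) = (d^2 - 9*d + 14)/(d^2 + 4*d + 3)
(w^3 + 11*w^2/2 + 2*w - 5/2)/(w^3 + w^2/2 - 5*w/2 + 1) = (w^2 + 6*w + 5)/(w^2 + w - 2)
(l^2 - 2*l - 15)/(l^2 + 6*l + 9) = (l - 5)/(l + 3)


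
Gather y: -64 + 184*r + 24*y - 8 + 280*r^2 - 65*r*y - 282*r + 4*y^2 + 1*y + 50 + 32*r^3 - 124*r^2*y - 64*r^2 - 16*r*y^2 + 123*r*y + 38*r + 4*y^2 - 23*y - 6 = 32*r^3 + 216*r^2 - 60*r + y^2*(8 - 16*r) + y*(-124*r^2 + 58*r + 2) - 28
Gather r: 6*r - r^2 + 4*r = -r^2 + 10*r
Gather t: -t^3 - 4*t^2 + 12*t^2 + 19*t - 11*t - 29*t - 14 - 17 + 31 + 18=-t^3 + 8*t^2 - 21*t + 18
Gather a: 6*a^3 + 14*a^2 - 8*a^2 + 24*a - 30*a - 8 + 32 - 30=6*a^3 + 6*a^2 - 6*a - 6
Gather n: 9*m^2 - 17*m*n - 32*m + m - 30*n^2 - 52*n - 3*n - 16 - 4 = 9*m^2 - 31*m - 30*n^2 + n*(-17*m - 55) - 20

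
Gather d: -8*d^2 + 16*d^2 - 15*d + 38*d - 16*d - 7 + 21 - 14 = 8*d^2 + 7*d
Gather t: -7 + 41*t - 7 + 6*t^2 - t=6*t^2 + 40*t - 14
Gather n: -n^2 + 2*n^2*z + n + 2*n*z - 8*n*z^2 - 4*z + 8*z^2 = n^2*(2*z - 1) + n*(-8*z^2 + 2*z + 1) + 8*z^2 - 4*z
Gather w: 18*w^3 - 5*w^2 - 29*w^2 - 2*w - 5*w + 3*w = 18*w^3 - 34*w^2 - 4*w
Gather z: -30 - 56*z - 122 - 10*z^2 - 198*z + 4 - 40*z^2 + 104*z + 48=-50*z^2 - 150*z - 100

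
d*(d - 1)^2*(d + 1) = d^4 - d^3 - d^2 + d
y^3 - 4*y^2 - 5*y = y*(y - 5)*(y + 1)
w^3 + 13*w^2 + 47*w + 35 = (w + 1)*(w + 5)*(w + 7)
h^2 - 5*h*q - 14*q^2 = (h - 7*q)*(h + 2*q)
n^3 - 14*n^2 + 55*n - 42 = (n - 7)*(n - 6)*(n - 1)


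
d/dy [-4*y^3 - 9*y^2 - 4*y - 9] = -12*y^2 - 18*y - 4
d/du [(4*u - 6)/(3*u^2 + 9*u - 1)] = 2*(-6*u^2 + 18*u + 25)/(9*u^4 + 54*u^3 + 75*u^2 - 18*u + 1)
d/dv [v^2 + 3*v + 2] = 2*v + 3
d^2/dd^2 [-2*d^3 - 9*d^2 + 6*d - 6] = -12*d - 18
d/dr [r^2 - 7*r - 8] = 2*r - 7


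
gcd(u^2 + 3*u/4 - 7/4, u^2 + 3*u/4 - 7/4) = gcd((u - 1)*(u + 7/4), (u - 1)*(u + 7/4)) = u^2 + 3*u/4 - 7/4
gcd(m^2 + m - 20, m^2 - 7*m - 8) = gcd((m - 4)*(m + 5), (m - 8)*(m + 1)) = 1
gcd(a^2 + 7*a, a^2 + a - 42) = a + 7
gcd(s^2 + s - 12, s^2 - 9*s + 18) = s - 3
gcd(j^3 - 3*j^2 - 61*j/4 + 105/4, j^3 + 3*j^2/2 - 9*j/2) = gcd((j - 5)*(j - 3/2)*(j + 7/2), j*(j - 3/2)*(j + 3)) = j - 3/2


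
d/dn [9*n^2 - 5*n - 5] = 18*n - 5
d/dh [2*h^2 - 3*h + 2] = 4*h - 3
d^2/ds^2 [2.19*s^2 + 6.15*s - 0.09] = 4.38000000000000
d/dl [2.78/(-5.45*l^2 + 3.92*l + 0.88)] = (30.302*l - 10.8976)/(-5.45*l^2 + 3.92*l + 0.88)^2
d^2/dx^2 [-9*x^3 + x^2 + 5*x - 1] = 2 - 54*x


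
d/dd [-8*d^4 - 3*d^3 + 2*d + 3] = -32*d^3 - 9*d^2 + 2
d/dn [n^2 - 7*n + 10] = 2*n - 7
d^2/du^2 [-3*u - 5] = 0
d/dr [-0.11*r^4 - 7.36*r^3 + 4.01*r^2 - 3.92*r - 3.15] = -0.44*r^3 - 22.08*r^2 + 8.02*r - 3.92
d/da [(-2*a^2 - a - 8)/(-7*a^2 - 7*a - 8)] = (7*a^2 - 80*a - 48)/(49*a^4 + 98*a^3 + 161*a^2 + 112*a + 64)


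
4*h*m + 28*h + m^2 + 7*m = (4*h + m)*(m + 7)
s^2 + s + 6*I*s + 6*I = (s + 1)*(s + 6*I)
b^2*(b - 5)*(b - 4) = b^4 - 9*b^3 + 20*b^2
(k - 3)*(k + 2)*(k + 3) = k^3 + 2*k^2 - 9*k - 18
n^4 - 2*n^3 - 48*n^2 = n^2*(n - 8)*(n + 6)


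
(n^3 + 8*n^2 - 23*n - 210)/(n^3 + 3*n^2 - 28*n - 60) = (n + 7)/(n + 2)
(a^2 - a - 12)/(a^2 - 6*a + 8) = (a + 3)/(a - 2)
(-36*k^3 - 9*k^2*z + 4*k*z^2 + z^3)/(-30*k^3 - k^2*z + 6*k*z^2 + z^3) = (-12*k^2 + k*z + z^2)/(-10*k^2 + 3*k*z + z^2)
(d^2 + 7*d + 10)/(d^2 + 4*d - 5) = (d + 2)/(d - 1)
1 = 1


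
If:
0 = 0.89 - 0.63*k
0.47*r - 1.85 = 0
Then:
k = 1.41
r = 3.94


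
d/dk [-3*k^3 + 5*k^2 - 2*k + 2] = -9*k^2 + 10*k - 2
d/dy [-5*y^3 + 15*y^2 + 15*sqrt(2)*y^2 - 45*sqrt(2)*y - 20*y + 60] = -15*y^2 + 30*y + 30*sqrt(2)*y - 45*sqrt(2) - 20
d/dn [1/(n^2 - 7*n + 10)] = (7 - 2*n)/(n^2 - 7*n + 10)^2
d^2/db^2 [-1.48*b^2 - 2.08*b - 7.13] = -2.96000000000000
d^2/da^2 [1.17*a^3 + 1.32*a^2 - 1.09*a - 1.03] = 7.02*a + 2.64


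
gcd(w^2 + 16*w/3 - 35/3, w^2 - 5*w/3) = w - 5/3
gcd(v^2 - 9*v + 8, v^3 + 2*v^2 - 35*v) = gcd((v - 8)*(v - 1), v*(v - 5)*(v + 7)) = 1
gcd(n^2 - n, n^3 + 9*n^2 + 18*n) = n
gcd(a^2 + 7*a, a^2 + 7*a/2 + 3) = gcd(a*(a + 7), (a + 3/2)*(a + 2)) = 1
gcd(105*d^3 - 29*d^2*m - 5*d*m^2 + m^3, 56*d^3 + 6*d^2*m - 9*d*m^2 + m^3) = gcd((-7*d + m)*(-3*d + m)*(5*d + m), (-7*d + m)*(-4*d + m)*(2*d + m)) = 7*d - m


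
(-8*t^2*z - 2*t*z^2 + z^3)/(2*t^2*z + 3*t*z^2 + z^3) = (-4*t + z)/(t + z)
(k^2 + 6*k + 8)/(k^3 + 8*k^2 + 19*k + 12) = (k + 2)/(k^2 + 4*k + 3)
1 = 1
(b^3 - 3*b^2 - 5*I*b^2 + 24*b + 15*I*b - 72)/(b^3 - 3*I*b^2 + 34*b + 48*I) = (b - 3)/(b + 2*I)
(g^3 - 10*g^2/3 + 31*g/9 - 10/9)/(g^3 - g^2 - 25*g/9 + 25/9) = (3*g - 2)/(3*g + 5)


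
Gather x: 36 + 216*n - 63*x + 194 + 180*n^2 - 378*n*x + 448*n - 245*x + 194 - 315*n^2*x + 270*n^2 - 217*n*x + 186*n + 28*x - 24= 450*n^2 + 850*n + x*(-315*n^2 - 595*n - 280) + 400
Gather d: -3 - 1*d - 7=-d - 10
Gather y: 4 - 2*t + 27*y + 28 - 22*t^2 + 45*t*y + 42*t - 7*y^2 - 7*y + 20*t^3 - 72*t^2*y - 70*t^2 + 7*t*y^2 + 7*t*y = 20*t^3 - 92*t^2 + 40*t + y^2*(7*t - 7) + y*(-72*t^2 + 52*t + 20) + 32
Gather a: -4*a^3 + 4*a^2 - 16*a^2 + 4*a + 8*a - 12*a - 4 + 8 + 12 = -4*a^3 - 12*a^2 + 16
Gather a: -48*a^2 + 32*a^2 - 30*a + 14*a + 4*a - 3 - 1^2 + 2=-16*a^2 - 12*a - 2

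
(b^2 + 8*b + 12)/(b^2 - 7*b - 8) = (b^2 + 8*b + 12)/(b^2 - 7*b - 8)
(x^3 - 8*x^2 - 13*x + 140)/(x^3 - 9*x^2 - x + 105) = (x + 4)/(x + 3)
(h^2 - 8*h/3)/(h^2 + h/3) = (3*h - 8)/(3*h + 1)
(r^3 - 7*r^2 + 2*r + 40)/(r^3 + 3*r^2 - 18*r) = (r^3 - 7*r^2 + 2*r + 40)/(r*(r^2 + 3*r - 18))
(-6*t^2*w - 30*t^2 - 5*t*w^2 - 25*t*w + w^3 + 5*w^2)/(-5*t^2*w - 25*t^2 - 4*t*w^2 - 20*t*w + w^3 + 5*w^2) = (6*t - w)/(5*t - w)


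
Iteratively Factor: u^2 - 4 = (u + 2)*(u - 2)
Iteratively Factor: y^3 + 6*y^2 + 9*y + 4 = (y + 1)*(y^2 + 5*y + 4) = (y + 1)*(y + 4)*(y + 1)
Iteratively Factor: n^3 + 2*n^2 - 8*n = (n + 4)*(n^2 - 2*n) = n*(n + 4)*(n - 2)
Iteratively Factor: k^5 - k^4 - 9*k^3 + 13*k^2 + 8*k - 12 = (k + 1)*(k^4 - 2*k^3 - 7*k^2 + 20*k - 12) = (k - 1)*(k + 1)*(k^3 - k^2 - 8*k + 12) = (k - 2)*(k - 1)*(k + 1)*(k^2 + k - 6) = (k - 2)*(k - 1)*(k + 1)*(k + 3)*(k - 2)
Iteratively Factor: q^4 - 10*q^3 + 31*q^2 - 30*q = (q - 5)*(q^3 - 5*q^2 + 6*q) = (q - 5)*(q - 3)*(q^2 - 2*q) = q*(q - 5)*(q - 3)*(q - 2)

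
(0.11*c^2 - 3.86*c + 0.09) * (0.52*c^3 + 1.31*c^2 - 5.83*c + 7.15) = 0.0572*c^5 - 1.8631*c^4 - 5.6511*c^3 + 23.4082*c^2 - 28.1237*c + 0.6435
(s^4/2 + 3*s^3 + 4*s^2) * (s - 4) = s^5/2 + s^4 - 8*s^3 - 16*s^2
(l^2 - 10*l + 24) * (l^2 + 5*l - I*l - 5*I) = l^4 - 5*l^3 - I*l^3 - 26*l^2 + 5*I*l^2 + 120*l + 26*I*l - 120*I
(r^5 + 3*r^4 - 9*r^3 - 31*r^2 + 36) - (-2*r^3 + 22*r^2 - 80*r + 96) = r^5 + 3*r^4 - 7*r^3 - 53*r^2 + 80*r - 60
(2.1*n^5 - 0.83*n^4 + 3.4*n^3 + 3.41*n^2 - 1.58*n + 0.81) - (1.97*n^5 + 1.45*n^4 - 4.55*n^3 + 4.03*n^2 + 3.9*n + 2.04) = 0.13*n^5 - 2.28*n^4 + 7.95*n^3 - 0.62*n^2 - 5.48*n - 1.23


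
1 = 1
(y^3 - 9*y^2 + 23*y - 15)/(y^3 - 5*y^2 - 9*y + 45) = (y - 1)/(y + 3)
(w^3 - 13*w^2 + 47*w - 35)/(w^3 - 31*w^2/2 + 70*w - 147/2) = 2*(w^2 - 6*w + 5)/(2*w^2 - 17*w + 21)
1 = 1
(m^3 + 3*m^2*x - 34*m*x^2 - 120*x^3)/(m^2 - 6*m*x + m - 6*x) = (m^2 + 9*m*x + 20*x^2)/(m + 1)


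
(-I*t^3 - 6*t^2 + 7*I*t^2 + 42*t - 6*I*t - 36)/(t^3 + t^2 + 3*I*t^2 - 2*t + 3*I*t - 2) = (-I*t^3 + t^2*(-6 + 7*I) + 6*t*(7 - I) - 36)/(t^3 + t^2*(1 + 3*I) + t*(-2 + 3*I) - 2)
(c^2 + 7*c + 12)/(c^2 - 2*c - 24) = (c + 3)/(c - 6)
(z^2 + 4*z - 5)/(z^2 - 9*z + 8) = (z + 5)/(z - 8)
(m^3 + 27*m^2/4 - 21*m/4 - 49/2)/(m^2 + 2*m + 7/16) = 4*(m^2 + 5*m - 14)/(4*m + 1)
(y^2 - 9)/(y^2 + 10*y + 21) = (y - 3)/(y + 7)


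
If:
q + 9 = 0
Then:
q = -9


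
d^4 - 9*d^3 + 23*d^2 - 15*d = d*(d - 5)*(d - 3)*(d - 1)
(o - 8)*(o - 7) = o^2 - 15*o + 56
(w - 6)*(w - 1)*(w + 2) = w^3 - 5*w^2 - 8*w + 12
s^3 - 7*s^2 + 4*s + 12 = (s - 6)*(s - 2)*(s + 1)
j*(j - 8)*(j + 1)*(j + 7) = j^4 - 57*j^2 - 56*j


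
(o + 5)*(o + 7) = o^2 + 12*o + 35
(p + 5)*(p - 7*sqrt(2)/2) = p^2 - 7*sqrt(2)*p/2 + 5*p - 35*sqrt(2)/2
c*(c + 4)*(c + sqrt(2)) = c^3 + sqrt(2)*c^2 + 4*c^2 + 4*sqrt(2)*c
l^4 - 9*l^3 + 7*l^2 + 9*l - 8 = (l - 8)*(l - 1)^2*(l + 1)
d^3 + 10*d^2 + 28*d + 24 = (d + 2)^2*(d + 6)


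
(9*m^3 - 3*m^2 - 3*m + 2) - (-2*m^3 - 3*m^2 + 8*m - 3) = 11*m^3 - 11*m + 5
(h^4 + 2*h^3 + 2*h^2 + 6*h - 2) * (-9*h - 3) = -9*h^5 - 21*h^4 - 24*h^3 - 60*h^2 + 6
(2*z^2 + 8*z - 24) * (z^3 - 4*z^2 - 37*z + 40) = 2*z^5 - 130*z^3 - 120*z^2 + 1208*z - 960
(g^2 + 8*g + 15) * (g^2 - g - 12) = g^4 + 7*g^3 - 5*g^2 - 111*g - 180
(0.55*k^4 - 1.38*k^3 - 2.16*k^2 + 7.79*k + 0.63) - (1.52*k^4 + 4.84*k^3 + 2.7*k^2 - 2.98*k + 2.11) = -0.97*k^4 - 6.22*k^3 - 4.86*k^2 + 10.77*k - 1.48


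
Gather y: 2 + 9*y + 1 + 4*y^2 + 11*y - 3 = 4*y^2 + 20*y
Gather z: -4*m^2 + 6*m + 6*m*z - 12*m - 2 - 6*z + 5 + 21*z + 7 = -4*m^2 - 6*m + z*(6*m + 15) + 10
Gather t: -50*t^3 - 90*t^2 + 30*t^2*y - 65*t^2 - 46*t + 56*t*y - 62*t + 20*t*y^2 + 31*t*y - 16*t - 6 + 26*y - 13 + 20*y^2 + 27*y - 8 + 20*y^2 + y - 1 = -50*t^3 + t^2*(30*y - 155) + t*(20*y^2 + 87*y - 124) + 40*y^2 + 54*y - 28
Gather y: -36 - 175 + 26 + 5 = -180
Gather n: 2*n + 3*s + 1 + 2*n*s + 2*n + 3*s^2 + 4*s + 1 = n*(2*s + 4) + 3*s^2 + 7*s + 2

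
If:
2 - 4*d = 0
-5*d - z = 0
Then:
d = 1/2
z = -5/2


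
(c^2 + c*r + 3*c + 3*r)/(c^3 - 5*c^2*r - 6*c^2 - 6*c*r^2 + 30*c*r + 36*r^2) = (-c - 3)/(-c^2 + 6*c*r + 6*c - 36*r)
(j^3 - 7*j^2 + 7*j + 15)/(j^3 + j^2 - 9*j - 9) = (j - 5)/(j + 3)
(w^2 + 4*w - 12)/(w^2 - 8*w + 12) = (w + 6)/(w - 6)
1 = 1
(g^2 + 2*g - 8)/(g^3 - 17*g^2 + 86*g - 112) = (g + 4)/(g^2 - 15*g + 56)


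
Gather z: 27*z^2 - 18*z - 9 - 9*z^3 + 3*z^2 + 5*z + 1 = -9*z^3 + 30*z^2 - 13*z - 8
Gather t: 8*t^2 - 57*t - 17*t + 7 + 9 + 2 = 8*t^2 - 74*t + 18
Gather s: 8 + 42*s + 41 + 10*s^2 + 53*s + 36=10*s^2 + 95*s + 85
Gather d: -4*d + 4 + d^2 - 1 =d^2 - 4*d + 3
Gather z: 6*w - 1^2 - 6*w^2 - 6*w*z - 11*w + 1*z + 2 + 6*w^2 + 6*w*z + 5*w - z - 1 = 0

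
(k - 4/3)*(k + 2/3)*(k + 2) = k^3 + 4*k^2/3 - 20*k/9 - 16/9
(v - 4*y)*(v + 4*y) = v^2 - 16*y^2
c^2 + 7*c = c*(c + 7)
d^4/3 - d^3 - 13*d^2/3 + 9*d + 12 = (d/3 + 1)*(d - 4)*(d - 3)*(d + 1)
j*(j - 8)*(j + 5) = j^3 - 3*j^2 - 40*j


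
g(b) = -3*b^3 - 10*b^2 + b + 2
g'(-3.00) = -20.00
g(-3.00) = -10.00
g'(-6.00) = -203.00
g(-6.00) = 284.00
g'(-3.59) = -43.19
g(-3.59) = 8.33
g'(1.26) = -38.49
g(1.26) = -18.62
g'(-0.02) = 1.40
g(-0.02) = 1.98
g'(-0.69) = 10.52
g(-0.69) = -2.47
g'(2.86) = -129.82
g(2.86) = -147.12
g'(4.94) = -317.43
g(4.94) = -598.76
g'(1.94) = -71.67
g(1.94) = -55.60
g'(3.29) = -162.22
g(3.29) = -209.78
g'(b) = -9*b^2 - 20*b + 1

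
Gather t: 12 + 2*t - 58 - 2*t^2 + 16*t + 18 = -2*t^2 + 18*t - 28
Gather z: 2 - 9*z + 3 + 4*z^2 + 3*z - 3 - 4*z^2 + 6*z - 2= 0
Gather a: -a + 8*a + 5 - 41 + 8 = 7*a - 28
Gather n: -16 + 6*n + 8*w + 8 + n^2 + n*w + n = n^2 + n*(w + 7) + 8*w - 8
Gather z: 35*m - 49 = 35*m - 49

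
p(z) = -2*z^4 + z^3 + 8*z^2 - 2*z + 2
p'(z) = -8*z^3 + 3*z^2 + 16*z - 2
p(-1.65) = 7.76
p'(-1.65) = 15.70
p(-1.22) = 10.10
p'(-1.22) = -2.53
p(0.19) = 1.91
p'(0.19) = 1.09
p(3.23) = -104.99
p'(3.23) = -188.61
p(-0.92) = 8.40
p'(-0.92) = -7.95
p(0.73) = 4.62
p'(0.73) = 8.17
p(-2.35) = -23.09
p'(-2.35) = 80.79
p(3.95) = -306.33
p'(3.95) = -385.03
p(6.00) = -2098.00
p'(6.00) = -1526.00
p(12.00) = -38614.00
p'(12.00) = -13202.00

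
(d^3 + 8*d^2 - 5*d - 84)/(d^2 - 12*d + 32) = (d^3 + 8*d^2 - 5*d - 84)/(d^2 - 12*d + 32)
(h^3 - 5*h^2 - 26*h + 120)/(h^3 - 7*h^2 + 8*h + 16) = (h^2 - h - 30)/(h^2 - 3*h - 4)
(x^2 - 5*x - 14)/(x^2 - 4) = (x - 7)/(x - 2)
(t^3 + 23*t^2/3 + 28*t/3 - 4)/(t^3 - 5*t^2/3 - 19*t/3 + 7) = (3*t^3 + 23*t^2 + 28*t - 12)/(3*t^3 - 5*t^2 - 19*t + 21)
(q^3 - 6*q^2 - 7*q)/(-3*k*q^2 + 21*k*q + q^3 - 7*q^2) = (q + 1)/(-3*k + q)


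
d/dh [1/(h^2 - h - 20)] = (1 - 2*h)/(-h^2 + h + 20)^2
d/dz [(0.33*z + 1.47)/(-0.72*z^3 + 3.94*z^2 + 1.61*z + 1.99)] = (0.4752*z^3 + 1.875*z^2 - 11.5836*z - 1.71)/(0.5184*z^6 - 5.6736*z^5 + 13.2052*z^4 + 9.8212*z^3 + 18.2733*z^2 + 6.4078*z + 3.9601)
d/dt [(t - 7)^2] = 2*t - 14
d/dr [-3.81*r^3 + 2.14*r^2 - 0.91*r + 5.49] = -11.43*r^2 + 4.28*r - 0.91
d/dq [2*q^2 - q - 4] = 4*q - 1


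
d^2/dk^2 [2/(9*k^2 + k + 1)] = 4*(-81*k^2 - 9*k + (18*k + 1)^2 - 9)/(9*k^2 + k + 1)^3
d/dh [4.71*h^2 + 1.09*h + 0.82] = 9.42*h + 1.09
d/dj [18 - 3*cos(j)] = 3*sin(j)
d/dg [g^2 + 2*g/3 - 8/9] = 2*g + 2/3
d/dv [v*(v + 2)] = 2*v + 2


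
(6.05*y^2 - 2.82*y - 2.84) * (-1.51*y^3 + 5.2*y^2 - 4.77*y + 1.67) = -9.1355*y^5 + 35.7182*y^4 - 39.2341*y^3 + 8.7869*y^2 + 8.8374*y - 4.7428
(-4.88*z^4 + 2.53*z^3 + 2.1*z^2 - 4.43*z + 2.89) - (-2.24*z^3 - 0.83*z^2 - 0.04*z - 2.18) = -4.88*z^4 + 4.77*z^3 + 2.93*z^2 - 4.39*z + 5.07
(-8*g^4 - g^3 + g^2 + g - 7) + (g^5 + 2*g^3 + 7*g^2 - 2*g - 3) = g^5 - 8*g^4 + g^3 + 8*g^2 - g - 10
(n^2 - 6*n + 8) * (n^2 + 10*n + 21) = n^4 + 4*n^3 - 31*n^2 - 46*n + 168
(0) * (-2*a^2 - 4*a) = 0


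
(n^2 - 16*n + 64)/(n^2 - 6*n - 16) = (n - 8)/(n + 2)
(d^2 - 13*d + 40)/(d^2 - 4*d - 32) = (d - 5)/(d + 4)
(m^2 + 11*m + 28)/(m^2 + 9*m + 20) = (m + 7)/(m + 5)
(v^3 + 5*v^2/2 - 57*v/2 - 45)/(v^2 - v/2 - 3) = (v^2 + v - 30)/(v - 2)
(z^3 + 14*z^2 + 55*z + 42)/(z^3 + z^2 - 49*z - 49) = (z + 6)/(z - 7)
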